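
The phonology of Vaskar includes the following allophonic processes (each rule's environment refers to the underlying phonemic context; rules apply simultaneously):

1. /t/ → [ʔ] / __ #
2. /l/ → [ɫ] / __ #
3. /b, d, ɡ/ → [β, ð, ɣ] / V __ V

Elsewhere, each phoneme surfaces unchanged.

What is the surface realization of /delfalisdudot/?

/d/ (word-initial) is in the target of rule 3 but the environment (between two vowels) is not met → [d].
/l/ — between /e/ and /f/; rule 2 does not apply here → [l].
/l/ — between /a/ and /i/; rule 2 does not apply here → [l].
/d/ (between /s/ and /u/): rule 3 targets it, but not between two vowels → unchanged [d].
/d/ — between /u/ and /o/, between two vowels — surfaces as [ð] (rule 3).
/t/ meets the environment for rule 1 (word-finally) → [ʔ].

[delfalisduðoʔ]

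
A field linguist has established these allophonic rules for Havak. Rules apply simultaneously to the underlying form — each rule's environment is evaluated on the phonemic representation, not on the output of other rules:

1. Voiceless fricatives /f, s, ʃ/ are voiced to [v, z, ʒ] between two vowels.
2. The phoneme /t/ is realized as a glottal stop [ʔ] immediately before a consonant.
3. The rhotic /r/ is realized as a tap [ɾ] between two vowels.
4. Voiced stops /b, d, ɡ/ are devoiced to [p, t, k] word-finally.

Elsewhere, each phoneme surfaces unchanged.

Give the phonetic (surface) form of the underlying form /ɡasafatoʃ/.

[ɡazavatoʃ]

/ɡ/ — word-initial; rule 4 does not apply here → [ɡ].
/a/ (between /ɡ/ and /s/) is unaffected → [a].
/s/ (between /a/ and /a/): between two vowels, so rule 1 applies → [z].
/a/ stays [a].
/f/ (between /a/ and /a/) occurs between two vowels → [v] by rule 1.
/a/ (between /f/ and /t/) is unaffected → [a].
/t/ (between /a/ and /o/) is in the target of rule 2 but the environment (immediately before a consonant) is not met → [t].
/o/ (between /t/ and /ʃ/) is unaffected → [o].
/ʃ/ (word-final) fails the environment for rule 1, so it stays [ʃ].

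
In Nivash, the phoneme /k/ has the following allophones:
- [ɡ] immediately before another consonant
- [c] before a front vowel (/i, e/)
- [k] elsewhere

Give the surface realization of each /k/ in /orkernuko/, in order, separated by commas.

Occurrence 1 (position 3): before a front vowel (/i, e/) → [c].
Occurrence 2 (position 8): no conditioning environment matches → elsewhere allophone [k].

[c], [k]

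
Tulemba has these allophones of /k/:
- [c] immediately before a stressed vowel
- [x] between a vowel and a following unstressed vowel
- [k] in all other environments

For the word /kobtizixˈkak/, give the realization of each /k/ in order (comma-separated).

Occurrence 1 (position 1): no conditioning environment matches → elsewhere allophone [k].
Occurrence 2 (position 9): immediately before a stressed vowel → [c].
Occurrence 3 (position 11): no conditioning environment matches → elsewhere allophone [k].

[k], [c], [k]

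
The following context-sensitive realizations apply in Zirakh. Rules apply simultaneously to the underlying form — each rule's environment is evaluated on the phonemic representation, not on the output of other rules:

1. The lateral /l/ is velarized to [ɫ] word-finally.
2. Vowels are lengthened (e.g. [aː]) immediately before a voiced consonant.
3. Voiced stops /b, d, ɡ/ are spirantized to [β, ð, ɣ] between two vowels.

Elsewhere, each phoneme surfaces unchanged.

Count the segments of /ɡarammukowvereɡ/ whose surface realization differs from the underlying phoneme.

Segments that undergo a rule: /a/ → [aː] (rule 2); /a/ → [aː] (rule 2); /o/ → [oː] (rule 2); /e/ → [eː] (rule 2); /e/ → [eː] (rule 2).
All other segments surface unchanged.

5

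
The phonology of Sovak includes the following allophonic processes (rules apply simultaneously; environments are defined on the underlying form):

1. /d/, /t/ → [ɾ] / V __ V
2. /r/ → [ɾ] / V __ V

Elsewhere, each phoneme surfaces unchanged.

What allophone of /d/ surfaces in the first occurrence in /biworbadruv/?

/d/ (between /a/ and /r/) is in the target of rule 1 but the environment (between two vowels) is not met → [d].

[d]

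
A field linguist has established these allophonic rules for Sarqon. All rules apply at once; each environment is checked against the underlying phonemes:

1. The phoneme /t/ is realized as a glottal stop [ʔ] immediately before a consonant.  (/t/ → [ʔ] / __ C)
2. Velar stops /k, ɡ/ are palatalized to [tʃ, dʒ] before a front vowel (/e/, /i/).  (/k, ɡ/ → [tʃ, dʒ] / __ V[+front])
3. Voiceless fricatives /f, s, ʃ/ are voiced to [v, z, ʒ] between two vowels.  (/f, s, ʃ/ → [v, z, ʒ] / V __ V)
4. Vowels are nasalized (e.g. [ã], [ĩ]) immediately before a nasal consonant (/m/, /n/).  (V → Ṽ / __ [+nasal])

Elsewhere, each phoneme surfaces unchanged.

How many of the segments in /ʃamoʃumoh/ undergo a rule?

3

Segments that undergo a rule: /a/ → [ã] (rule 4); /ʃ/ → [ʒ] (rule 3); /u/ → [ũ] (rule 4).
All other segments surface unchanged.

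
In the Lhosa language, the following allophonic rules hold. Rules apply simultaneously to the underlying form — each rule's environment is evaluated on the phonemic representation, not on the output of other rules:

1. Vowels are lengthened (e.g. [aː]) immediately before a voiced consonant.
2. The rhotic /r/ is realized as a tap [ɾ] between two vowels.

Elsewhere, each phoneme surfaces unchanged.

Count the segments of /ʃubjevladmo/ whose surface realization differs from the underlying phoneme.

Segments that undergo a rule: /u/ → [uː] (rule 1); /e/ → [eː] (rule 1); /a/ → [aː] (rule 1).
All other segments surface unchanged.

3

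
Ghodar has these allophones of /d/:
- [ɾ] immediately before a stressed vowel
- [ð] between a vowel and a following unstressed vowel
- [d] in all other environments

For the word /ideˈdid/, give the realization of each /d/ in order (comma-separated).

Occurrence 1 (position 2): between a vowel and a following unstressed vowel → [ð].
Occurrence 2 (position 4): immediately before a stressed vowel → [ɾ].
Occurrence 3 (position 6): no conditioning environment matches → elsewhere allophone [d].

[ð], [ɾ], [d]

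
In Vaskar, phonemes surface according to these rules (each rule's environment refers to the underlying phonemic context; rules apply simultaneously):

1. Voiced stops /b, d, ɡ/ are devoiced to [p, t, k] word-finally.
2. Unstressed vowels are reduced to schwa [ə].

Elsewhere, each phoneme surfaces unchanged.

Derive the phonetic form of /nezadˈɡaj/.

/n/ (word-initial): no rule targets it → [n].
/e/ meets the environment for rule 2 (in an unstressed syllable) → [ə].
/z/ (between /e/ and /a/): no rule targets it → [z].
/a/ meets the environment for rule 2 (in an unstressed syllable) → [ə].
/d/ — between /a/ and /ɡ/; rule 1 does not apply here → [d].
/ɡ/ (between /d/ and /a/): rule 1 targets it, but not word-finally → unchanged [ɡ].
/a/ (between /ɡ/ and /j/) fails the environment for rule 2, so it stays [a].
/j/ (word-final) is unaffected → [j].

[nəzədˈɡaj]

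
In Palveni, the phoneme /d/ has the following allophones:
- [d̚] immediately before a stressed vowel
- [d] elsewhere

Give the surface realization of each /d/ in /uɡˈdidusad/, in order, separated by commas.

Occurrence 1 (position 3): immediately before a stressed vowel → [d̚].
Occurrence 2 (position 5): no conditioning environment matches → elsewhere allophone [d].
Occurrence 3 (position 9): no conditioning environment matches → elsewhere allophone [d].

[d̚], [d], [d]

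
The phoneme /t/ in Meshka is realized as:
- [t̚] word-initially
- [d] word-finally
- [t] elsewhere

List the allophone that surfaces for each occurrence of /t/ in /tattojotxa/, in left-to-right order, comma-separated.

Occurrence 1 (position 1): word-initially → [t̚].
Occurrence 2 (position 3): no conditioning environment matches → elsewhere allophone [t].
Occurrence 3 (position 4): no conditioning environment matches → elsewhere allophone [t].
Occurrence 4 (position 8): no conditioning environment matches → elsewhere allophone [t].

[t̚], [t], [t], [t]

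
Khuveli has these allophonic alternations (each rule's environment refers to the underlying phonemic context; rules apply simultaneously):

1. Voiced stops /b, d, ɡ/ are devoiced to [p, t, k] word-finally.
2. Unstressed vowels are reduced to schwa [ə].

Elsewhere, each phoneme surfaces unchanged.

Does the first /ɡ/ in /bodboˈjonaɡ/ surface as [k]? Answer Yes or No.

Rule 1 applies to /ɡ/ (word-final: word-finally) → [k].
The actual realization is [k], which matches [k].

Yes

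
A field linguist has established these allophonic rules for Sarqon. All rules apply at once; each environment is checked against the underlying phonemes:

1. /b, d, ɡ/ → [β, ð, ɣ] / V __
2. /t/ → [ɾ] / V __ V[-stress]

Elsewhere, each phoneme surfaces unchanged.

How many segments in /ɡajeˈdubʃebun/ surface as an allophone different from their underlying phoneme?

Segments that undergo a rule: /d/ → [ð] (rule 1); /b/ → [β] (rule 1); /b/ → [β] (rule 1).
All other segments surface unchanged.

3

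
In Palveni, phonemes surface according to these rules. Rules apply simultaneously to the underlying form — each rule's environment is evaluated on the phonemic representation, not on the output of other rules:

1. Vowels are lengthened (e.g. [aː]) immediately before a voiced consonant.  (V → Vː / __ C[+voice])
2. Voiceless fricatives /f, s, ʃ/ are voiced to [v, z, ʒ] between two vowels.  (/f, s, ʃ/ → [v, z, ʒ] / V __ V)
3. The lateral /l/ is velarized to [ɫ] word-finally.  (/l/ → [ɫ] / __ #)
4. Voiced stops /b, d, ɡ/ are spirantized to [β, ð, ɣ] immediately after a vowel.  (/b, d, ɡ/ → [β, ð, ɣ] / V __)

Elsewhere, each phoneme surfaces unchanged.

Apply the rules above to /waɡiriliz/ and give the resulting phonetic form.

[waːɣiːriːliːz]

/w/ — not in any rule's target class → [w].
/a/ — between /w/ and /ɡ/, before a voiced consonant — surfaces as [aː] (rule 1).
/ɡ/ meets the environment for rule 4 (immediately after a vowel) → [ɣ].
/i/ (between /ɡ/ and /r/) occurs before a voiced consonant → [iː] by rule 1.
/r/ (between /i/ and /i/) is unaffected → [r].
Rule 1 applies to /i/ (between /r/ and /l/: before a voiced consonant) → [iː].
/l/ (between /i/ and /i/): rule 3 targets it, but not word-finally → unchanged [l].
/i/ — between /l/ and /z/, before a voiced consonant — surfaces as [iː] (rule 1).
/z/ (word-final): no rule targets it → [z].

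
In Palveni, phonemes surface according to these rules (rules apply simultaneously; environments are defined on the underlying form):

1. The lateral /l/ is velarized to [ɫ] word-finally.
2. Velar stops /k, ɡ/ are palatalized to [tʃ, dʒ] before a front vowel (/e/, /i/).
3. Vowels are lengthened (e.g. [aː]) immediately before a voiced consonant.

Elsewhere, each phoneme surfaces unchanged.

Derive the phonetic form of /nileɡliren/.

/n/ (word-initial): no rule targets it → [n].
/i/ (between /n/ and /l/): before a voiced consonant, so rule 3 applies → [iː].
/l/ (between /i/ and /e/) is in the target of rule 1 but the environment (word-finally) is not met → [l].
Rule 3 applies to /e/ (between /l/ and /ɡ/: before a voiced consonant) → [eː].
/ɡ/ (between /e/ and /l/) is in the target of rule 2 but the environment (before a front vowel) is not met → [ɡ].
/l/ — between /ɡ/ and /i/; rule 1 does not apply here → [l].
/i/ — between /l/ and /r/, before a voiced consonant — surfaces as [iː] (rule 3).
/r/ stays [r].
/e/ — between /r/ and /n/, before a voiced consonant — surfaces as [eː] (rule 3).
/n/ (word-final): no rule targets it → [n].

[niːleːɡliːreːn]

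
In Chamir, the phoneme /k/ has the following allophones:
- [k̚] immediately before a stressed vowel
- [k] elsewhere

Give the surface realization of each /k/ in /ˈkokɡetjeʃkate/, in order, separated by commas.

Occurrence 1 (position 1): immediately before a stressed vowel → [k̚].
Occurrence 2 (position 3): no conditioning environment matches → elsewhere allophone [k].
Occurrence 3 (position 10): no conditioning environment matches → elsewhere allophone [k].

[k̚], [k], [k]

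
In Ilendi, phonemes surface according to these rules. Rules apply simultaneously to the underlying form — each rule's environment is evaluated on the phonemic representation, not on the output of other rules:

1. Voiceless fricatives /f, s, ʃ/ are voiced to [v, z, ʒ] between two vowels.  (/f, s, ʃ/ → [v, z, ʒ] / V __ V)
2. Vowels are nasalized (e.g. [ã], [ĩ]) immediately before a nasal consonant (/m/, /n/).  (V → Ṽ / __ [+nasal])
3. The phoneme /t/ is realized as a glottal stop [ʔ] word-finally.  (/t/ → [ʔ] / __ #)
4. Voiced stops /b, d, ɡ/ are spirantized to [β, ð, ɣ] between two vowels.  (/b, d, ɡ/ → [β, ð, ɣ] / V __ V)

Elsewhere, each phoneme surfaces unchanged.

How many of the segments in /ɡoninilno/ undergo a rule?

2

Segments that undergo a rule: /o/ → [õ] (rule 2); /i/ → [ĩ] (rule 2).
All other segments surface unchanged.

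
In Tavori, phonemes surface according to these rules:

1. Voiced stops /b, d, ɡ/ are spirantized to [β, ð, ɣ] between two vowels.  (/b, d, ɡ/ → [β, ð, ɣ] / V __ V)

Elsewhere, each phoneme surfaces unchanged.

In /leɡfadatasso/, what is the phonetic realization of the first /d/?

[ð]

/d/ (between /a/ and /a/) occurs between two vowels → [ð] by rule 1.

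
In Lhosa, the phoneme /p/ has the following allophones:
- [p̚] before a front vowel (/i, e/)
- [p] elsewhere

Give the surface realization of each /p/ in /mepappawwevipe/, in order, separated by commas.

[p], [p], [p], [p̚]

Occurrence 1 (position 3): no conditioning environment matches → elsewhere allophone [p].
Occurrence 2 (position 5): no conditioning environment matches → elsewhere allophone [p].
Occurrence 3 (position 6): no conditioning environment matches → elsewhere allophone [p].
Occurrence 4 (position 13): before a front vowel (/i, e/) → [p̚].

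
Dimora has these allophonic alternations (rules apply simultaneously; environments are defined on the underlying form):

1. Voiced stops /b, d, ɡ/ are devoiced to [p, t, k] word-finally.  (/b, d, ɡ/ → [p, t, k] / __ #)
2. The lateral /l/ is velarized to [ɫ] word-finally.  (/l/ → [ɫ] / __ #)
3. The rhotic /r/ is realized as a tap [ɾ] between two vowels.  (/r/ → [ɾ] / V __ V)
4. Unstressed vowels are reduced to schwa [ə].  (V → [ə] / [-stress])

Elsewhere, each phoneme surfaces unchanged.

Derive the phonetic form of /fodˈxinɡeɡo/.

[fədˈxinɡəɡə]

/f/ (word-initial): no rule targets it → [f].
/o/ — between /f/ and /d/, in an unstressed syllable — surfaces as [ə] (rule 4).
/d/ (between /o/ and /x/) is in the target of rule 1 but the environment (word-finally) is not met → [d].
/x/ (between /d/ and /i/): no rule targets it → [x].
/i/ (between /x/ and /n/): rule 4 targets it, but not in an unstressed syllable → unchanged [i].
/n/ (between /i/ and /ɡ/): no rule targets it → [n].
/ɡ/ (between /n/ and /e/) is in the target of rule 1 but the environment (word-finally) is not met → [ɡ].
/e/ — between /ɡ/ and /ɡ/, in an unstressed syllable — surfaces as [ə] (rule 4).
/ɡ/ — between /e/ and /o/; rule 1 does not apply here → [ɡ].
/o/ meets the environment for rule 4 (in an unstressed syllable) → [ə].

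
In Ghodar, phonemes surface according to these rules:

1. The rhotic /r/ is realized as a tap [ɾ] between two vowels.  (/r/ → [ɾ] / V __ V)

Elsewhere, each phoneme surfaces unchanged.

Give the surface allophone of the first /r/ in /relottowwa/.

/r/ (word-initial) fails the environment for rule 1, so it stays [r].

[r]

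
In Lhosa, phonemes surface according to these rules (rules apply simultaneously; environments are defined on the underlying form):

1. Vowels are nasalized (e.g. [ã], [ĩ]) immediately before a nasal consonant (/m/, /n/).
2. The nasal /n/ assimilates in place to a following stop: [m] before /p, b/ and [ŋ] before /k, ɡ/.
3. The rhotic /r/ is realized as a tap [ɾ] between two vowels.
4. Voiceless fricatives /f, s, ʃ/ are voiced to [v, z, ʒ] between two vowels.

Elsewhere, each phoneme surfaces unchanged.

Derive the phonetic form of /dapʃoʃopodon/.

/d/ — not in any rule's target class → [d].
/a/ — between /d/ and /p/; rule 1 does not apply here → [a].
/p/ (between /a/ and /ʃ/): no rule targets it → [p].
/ʃ/ (between /p/ and /o/) fails the environment for rule 4, so it stays [ʃ].
/o/ (between /ʃ/ and /ʃ/): rule 1 targets it, but not before a nasal consonant → unchanged [o].
/ʃ/ — between /o/ and /o/, between two vowels — surfaces as [ʒ] (rule 4).
/o/ — between /ʃ/ and /p/; rule 1 does not apply here → [o].
/p/ stays [p].
/o/ (between /p/ and /d/) fails the environment for rule 1, so it stays [o].
/d/ stays [d].
/o/ (between /d/ and /n/) occurs before a nasal consonant → [õ] by rule 1.
/n/ (word-final): rule 2 targets it, but not before a labial or velar stop → unchanged [n].

[dapʃoʒopodõn]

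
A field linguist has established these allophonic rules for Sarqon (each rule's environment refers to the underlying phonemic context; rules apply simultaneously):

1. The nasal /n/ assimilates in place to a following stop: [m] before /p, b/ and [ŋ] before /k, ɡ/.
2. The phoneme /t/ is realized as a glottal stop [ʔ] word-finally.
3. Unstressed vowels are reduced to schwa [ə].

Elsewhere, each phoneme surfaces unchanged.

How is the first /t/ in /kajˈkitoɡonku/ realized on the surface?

/t/ (between /i/ and /o/) fails the environment for rule 2, so it stays [t].

[t]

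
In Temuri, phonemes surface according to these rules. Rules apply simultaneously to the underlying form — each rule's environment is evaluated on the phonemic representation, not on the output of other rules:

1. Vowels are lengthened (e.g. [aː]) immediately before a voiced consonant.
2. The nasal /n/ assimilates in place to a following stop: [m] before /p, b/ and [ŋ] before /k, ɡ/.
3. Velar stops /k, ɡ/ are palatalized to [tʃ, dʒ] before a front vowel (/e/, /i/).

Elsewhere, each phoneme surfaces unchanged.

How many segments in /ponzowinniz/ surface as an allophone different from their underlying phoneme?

Segments that undergo a rule: /o/ → [oː] (rule 1); /o/ → [oː] (rule 1); /i/ → [iː] (rule 1); /i/ → [iː] (rule 1).
All other segments surface unchanged.

4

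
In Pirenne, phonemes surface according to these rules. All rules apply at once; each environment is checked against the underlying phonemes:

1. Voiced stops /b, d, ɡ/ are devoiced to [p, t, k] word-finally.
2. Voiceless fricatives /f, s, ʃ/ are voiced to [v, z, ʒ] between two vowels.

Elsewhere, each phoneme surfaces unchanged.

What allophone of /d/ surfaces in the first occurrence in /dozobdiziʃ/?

/d/ (word-initial): rule 1 targets it, but not word-finally → unchanged [d].

[d]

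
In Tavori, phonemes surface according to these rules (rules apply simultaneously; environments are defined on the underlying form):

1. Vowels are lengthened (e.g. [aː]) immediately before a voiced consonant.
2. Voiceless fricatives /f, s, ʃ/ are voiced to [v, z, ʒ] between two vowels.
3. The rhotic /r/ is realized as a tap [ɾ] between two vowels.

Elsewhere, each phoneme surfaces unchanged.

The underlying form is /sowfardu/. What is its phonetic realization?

[soːwfaːrdu]

/s/ (word-initial) fails the environment for rule 2, so it stays [s].
/o/ (between /s/ and /w/) occurs before a voiced consonant → [oː] by rule 1.
/w/ (between /o/ and /f/): no rule targets it → [w].
/f/ (between /w/ and /a/) fails the environment for rule 2, so it stays [f].
/a/ meets the environment for rule 1 (before a voiced consonant) → [aː].
/r/ (between /a/ and /d/) fails the environment for rule 3, so it stays [r].
/d/ (between /r/ and /u/) is unaffected → [d].
/u/ (word-final) fails the environment for rule 1, so it stays [u].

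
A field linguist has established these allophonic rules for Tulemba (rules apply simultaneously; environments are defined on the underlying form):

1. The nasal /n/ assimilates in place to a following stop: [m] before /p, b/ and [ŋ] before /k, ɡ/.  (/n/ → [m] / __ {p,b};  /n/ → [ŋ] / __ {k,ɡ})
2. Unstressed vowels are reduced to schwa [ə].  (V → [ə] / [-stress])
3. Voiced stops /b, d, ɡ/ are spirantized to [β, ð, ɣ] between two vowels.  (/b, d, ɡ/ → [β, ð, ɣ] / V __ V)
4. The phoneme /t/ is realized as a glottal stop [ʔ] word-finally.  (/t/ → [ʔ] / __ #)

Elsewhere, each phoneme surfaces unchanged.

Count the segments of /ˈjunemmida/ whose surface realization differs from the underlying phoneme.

Segments that undergo a rule: /e/ → [ə] (rule 2); /i/ → [ə] (rule 2); /d/ → [ð] (rule 3); /a/ → [ə] (rule 2).
All other segments surface unchanged.

4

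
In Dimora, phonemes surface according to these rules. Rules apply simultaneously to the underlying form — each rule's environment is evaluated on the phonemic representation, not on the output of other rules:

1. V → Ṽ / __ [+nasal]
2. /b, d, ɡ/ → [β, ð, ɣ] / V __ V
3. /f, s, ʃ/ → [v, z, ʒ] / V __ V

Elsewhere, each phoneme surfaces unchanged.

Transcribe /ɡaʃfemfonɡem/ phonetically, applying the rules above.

/ɡ/ (word-initial) fails the environment for rule 2, so it stays [ɡ].
/a/ (between /ɡ/ and /ʃ/) is in the target of rule 1 but the environment (before a nasal consonant) is not met → [a].
/ʃ/ (between /a/ and /f/) is in the target of rule 3 but the environment (between two vowels) is not met → [ʃ].
/f/ (between /ʃ/ and /e/): rule 3 targets it, but not between two vowels → unchanged [f].
/e/ (between /f/ and /m/) occurs before a nasal consonant → [ẽ] by rule 1.
/f/ (between /m/ and /o/): rule 3 targets it, but not between two vowels → unchanged [f].
/o/ — between /f/ and /n/, before a nasal consonant — surfaces as [õ] (rule 1).
/ɡ/ (between /n/ and /e/) is in the target of rule 2 but the environment (between two vowels) is not met → [ɡ].
/e/ (between /ɡ/ and /m/): before a nasal consonant, so rule 1 applies → [ẽ].

[ɡaʃfẽmfõnɡẽm]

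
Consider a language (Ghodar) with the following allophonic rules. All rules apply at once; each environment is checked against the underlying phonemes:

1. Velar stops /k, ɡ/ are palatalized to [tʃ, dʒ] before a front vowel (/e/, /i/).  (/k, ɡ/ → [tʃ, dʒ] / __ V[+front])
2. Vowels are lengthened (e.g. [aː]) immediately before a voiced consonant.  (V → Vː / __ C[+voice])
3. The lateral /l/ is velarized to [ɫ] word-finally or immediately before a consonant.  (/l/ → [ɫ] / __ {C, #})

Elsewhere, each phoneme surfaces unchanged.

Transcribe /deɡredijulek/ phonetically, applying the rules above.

[deːɡreːdiːjuːlek]

/d/ (word-initial) is unaffected → [d].
Rule 2 applies to /e/ (between /d/ and /ɡ/: before a voiced consonant) → [eː].
/ɡ/ (between /e/ and /r/): rule 1 targets it, but not before a front vowel → unchanged [ɡ].
/r/ — not in any rule's target class → [r].
/e/ (between /r/ and /d/) occurs before a voiced consonant → [eː] by rule 2.
/d/ — not in any rule's target class → [d].
/i/ meets the environment for rule 2 (before a voiced consonant) → [iː].
/j/ (between /i/ and /u/) is unaffected → [j].
/u/ (between /j/ and /l/): before a voiced consonant, so rule 2 applies → [uː].
/l/ (between /u/ and /e/): rule 3 targets it, but not word-finally or immediately before a consonant → unchanged [l].
/e/ (between /l/ and /k/) is in the target of rule 2 but the environment (before a voiced consonant) is not met → [e].
/k/ — word-final; rule 1 does not apply here → [k].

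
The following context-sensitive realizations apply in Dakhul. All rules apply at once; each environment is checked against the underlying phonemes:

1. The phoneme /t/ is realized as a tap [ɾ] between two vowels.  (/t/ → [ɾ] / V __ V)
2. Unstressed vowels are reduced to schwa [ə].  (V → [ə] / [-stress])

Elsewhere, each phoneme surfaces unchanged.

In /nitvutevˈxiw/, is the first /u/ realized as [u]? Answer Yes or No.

/u/ (between /v/ and /t/) occurs in an unstressed syllable → [ə] by rule 2.
The actual realization is [ə], not [u].

No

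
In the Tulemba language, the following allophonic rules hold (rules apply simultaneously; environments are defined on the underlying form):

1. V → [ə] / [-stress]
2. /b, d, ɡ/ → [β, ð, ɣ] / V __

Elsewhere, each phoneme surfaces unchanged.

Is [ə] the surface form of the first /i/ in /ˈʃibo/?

/i/ (between /ʃ/ and /b/): rule 1 targets it, but not in an unstressed syllable → unchanged [i].
The actual realization is [i], not [ə].

No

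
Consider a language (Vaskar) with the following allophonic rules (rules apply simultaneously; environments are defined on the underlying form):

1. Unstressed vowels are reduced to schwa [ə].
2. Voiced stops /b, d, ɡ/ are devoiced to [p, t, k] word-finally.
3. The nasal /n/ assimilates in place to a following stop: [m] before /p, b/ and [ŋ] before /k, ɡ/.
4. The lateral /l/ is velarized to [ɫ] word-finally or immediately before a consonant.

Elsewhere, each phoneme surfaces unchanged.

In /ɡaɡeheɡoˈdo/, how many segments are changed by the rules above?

Segments that undergo a rule: /a/ → [ə] (rule 1); /e/ → [ə] (rule 1); /e/ → [ə] (rule 1); /o/ → [ə] (rule 1).
All other segments surface unchanged.

4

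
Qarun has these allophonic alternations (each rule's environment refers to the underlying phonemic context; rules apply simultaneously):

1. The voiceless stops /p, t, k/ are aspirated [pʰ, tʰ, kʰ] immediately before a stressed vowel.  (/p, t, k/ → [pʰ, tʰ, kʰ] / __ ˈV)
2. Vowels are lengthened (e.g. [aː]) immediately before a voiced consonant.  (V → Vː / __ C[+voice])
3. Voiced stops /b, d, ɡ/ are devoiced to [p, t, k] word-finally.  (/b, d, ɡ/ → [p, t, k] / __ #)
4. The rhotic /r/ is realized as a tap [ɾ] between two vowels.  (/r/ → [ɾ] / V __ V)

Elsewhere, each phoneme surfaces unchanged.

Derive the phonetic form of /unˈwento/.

[uːnˈweːnto]

/u/ (word-initial) occurs before a voiced consonant → [uː] by rule 2.
/n/ (between /u/ and /w/) is unaffected → [n].
/w/ stays [w].
/e/ (between /w/ and /n/): before a voiced consonant, so rule 2 applies → [eː].
/n/ stays [n].
/t/ (between /n/ and /o/) fails the environment for rule 1, so it stays [t].
/o/ — word-final; rule 2 does not apply here → [o].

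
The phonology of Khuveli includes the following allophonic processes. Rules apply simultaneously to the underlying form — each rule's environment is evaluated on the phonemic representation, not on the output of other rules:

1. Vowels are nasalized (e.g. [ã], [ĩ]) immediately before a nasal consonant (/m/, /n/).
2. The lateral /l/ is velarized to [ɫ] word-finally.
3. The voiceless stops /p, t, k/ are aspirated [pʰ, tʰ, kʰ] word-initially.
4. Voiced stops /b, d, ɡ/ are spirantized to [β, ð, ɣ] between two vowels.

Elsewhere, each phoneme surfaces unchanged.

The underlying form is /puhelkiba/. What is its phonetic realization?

Rule 3 applies to /p/ (word-initial: word-initially) → [pʰ].
/u/ (between /p/ and /h/): rule 1 targets it, but not before a nasal consonant → unchanged [u].
/e/ (between /h/ and /l/): rule 1 targets it, but not before a nasal consonant → unchanged [e].
/l/ (between /e/ and /k/): rule 2 targets it, but not word-finally → unchanged [l].
/k/ (between /l/ and /i/): rule 3 targets it, but not word-initially → unchanged [k].
/i/ (between /k/ and /b/) is in the target of rule 1 but the environment (before a nasal consonant) is not met → [i].
Rule 4 applies to /b/ (between /i/ and /a/: between two vowels) → [β].
/a/ — word-final; rule 1 does not apply here → [a].

[pʰuhelkiβa]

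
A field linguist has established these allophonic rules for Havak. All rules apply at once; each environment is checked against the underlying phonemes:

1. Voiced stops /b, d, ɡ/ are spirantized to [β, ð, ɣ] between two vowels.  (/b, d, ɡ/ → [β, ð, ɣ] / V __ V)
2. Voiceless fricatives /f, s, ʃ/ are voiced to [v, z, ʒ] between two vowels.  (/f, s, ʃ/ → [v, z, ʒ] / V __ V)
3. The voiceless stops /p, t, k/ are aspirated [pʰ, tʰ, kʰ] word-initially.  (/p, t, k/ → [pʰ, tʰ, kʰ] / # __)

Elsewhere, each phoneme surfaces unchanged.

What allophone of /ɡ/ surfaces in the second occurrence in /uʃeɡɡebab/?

/ɡ/ — between /ɡ/ and /e/; rule 1 does not apply here → [ɡ].

[ɡ]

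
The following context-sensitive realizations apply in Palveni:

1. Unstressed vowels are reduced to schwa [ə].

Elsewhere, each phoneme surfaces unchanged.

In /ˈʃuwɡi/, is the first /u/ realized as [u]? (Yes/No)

/u/ (between /ʃ/ and /w/) fails the environment for rule 1, so it stays [u].
The actual realization is [u], which matches [u].

Yes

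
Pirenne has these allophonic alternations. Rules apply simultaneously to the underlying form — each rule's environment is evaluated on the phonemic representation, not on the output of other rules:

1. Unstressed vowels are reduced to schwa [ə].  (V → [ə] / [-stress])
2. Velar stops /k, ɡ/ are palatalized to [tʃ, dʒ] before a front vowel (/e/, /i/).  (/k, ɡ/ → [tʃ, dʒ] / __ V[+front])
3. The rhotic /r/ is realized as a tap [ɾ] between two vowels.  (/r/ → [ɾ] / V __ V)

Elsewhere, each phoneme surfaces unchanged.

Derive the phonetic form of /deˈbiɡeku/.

/d/ (word-initial) is unaffected → [d].
/e/ — between /d/ and /b/, in an unstressed syllable — surfaces as [ə] (rule 1).
/b/ — not in any rule's target class → [b].
/i/ (between /b/ and /ɡ/) is in the target of rule 1 but the environment (in an unstressed syllable) is not met → [i].
/ɡ/ (between /i/ and /e/) occurs before a front vowel → [dʒ] by rule 2.
/e/ (between /ɡ/ and /k/) occurs in an unstressed syllable → [ə] by rule 1.
/k/ — between /e/ and /u/; rule 2 does not apply here → [k].
/u/ (word-final) occurs in an unstressed syllable → [ə] by rule 1.

[dəˈbidʒəkə]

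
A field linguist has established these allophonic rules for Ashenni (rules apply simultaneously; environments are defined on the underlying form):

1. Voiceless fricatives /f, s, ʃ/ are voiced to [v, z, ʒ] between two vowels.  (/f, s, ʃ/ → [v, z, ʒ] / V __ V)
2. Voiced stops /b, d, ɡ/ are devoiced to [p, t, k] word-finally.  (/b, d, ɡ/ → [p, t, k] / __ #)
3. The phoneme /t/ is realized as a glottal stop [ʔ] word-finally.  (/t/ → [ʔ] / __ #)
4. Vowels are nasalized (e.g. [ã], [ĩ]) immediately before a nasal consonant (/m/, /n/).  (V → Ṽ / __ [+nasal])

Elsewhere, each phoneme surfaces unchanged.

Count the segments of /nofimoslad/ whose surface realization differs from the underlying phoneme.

3

Segments that undergo a rule: /f/ → [v] (rule 1); /i/ → [ĩ] (rule 4); /d/ → [t] (rule 2).
All other segments surface unchanged.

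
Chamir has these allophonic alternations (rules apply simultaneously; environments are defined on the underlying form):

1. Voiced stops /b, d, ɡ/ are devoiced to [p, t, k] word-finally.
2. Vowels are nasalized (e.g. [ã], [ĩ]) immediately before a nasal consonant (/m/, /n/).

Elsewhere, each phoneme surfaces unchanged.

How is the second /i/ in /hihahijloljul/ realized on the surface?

/i/ (between /h/ and /j/) fails the environment for rule 2, so it stays [i].

[i]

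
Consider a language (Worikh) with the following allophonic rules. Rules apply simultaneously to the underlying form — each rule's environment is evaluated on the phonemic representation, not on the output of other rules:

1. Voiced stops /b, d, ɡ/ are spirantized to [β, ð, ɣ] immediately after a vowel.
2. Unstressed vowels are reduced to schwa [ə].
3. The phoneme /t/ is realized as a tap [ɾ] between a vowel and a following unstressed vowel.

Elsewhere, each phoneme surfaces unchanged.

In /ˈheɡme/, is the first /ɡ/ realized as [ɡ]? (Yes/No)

/ɡ/ — between /e/ and /m/, immediately after a vowel — surfaces as [ɣ] (rule 1).
The actual realization is [ɣ], not [ɡ].

No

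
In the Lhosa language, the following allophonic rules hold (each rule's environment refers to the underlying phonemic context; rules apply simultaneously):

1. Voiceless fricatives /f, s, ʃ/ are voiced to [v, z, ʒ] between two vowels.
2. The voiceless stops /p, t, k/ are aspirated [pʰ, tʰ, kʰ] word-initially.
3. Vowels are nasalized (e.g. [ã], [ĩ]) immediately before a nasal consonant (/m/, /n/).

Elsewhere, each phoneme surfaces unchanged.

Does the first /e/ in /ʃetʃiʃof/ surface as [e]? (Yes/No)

/e/ (between /ʃ/ and /t/) fails the environment for rule 3, so it stays [e].
The actual realization is [e], which matches [e].

Yes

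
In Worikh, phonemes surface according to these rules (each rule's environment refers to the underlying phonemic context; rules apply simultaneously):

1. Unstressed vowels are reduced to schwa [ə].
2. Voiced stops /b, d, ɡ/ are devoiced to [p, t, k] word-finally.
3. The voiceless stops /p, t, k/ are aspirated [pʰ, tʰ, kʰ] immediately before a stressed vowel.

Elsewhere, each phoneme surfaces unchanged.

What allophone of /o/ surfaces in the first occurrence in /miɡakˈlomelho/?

[o]

/o/ (between /l/ and /m/) is in the target of rule 1 but the environment (in an unstressed syllable) is not met → [o].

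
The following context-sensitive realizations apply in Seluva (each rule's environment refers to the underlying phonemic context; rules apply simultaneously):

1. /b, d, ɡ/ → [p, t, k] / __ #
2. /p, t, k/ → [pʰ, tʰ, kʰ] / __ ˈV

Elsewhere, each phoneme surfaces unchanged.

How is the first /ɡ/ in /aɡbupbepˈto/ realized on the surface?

[ɡ]

/ɡ/ (between /a/ and /b/) is in the target of rule 1 but the environment (word-finally) is not met → [ɡ].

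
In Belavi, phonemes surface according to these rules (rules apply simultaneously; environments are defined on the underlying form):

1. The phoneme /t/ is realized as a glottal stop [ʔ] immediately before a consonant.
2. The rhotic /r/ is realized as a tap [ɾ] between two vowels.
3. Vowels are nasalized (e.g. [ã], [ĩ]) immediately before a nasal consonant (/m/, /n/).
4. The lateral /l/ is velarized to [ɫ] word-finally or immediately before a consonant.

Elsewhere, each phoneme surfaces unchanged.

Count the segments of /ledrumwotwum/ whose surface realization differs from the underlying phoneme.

Segments that undergo a rule: /u/ → [ũ] (rule 3); /t/ → [ʔ] (rule 1); /u/ → [ũ] (rule 3).
All other segments surface unchanged.

3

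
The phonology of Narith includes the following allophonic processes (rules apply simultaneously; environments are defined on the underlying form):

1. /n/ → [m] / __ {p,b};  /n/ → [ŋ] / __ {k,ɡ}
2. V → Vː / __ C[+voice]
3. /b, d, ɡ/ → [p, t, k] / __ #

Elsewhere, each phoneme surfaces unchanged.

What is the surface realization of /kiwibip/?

[kiːwiːbip]

/k/ (word-initial): no rule targets it → [k].
/i/ meets the environment for rule 2 (before a voiced consonant) → [iː].
/w/ (between /i/ and /i/) is unaffected → [w].
/i/ — between /w/ and /b/, before a voiced consonant — surfaces as [iː] (rule 2).
/b/ (between /i/ and /i/) fails the environment for rule 3, so it stays [b].
/i/ (between /b/ and /p/): rule 2 targets it, but not before a voiced consonant → unchanged [i].
/p/ stays [p].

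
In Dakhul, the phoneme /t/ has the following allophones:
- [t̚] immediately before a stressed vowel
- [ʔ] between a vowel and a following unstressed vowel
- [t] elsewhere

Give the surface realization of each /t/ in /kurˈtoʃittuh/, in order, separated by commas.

[t̚], [t], [t]

Occurrence 1 (position 4): immediately before a stressed vowel → [t̚].
Occurrence 2 (position 8): no conditioning environment matches → elsewhere allophone [t].
Occurrence 3 (position 9): no conditioning environment matches → elsewhere allophone [t].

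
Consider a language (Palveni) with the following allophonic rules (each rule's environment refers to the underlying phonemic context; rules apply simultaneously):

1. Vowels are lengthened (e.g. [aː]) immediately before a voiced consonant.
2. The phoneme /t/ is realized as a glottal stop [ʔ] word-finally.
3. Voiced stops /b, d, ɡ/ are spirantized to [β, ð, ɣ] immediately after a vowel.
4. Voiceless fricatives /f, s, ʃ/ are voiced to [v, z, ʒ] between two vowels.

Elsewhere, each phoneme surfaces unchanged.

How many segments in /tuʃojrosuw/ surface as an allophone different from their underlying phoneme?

4

Segments that undergo a rule: /ʃ/ → [ʒ] (rule 4); /o/ → [oː] (rule 1); /s/ → [z] (rule 4); /u/ → [uː] (rule 1).
All other segments surface unchanged.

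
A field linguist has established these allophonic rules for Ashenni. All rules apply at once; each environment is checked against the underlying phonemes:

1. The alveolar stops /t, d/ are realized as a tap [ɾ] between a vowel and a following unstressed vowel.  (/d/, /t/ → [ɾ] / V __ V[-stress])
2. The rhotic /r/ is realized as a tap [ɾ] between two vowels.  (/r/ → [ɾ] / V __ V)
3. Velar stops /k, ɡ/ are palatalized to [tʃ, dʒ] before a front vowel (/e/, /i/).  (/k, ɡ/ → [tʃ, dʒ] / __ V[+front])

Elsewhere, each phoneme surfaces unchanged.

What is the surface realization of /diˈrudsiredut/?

[diˈɾudsiɾeɾut]

/d/ (word-initial) fails the environment for rule 1, so it stays [d].
/i/ — not in any rule's target class → [i].
/r/ (between /i/ and /u/): between two vowels, so rule 2 applies → [ɾ].
/u/ — not in any rule's target class → [u].
/d/ (between /u/ and /s/) fails the environment for rule 1, so it stays [d].
/s/ stays [s].
/i/ stays [i].
/r/ (between /i/ and /e/): between two vowels, so rule 2 applies → [ɾ].
/e/ — not in any rule's target class → [e].
Rule 1 applies to /d/ (between /e/ and /u/: between a vowel and a following unstressed vowel) → [ɾ].
/u/ (between /d/ and /t/) is unaffected → [u].
/t/ (word-final) fails the environment for rule 1, so it stays [t].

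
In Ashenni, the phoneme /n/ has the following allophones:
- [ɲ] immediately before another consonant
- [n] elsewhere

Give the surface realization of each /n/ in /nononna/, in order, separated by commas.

[n], [n], [ɲ], [n]

Occurrence 1 (position 1): no conditioning environment matches → elsewhere allophone [n].
Occurrence 2 (position 3): no conditioning environment matches → elsewhere allophone [n].
Occurrence 3 (position 5): immediately before another consonant → [ɲ].
Occurrence 4 (position 6): no conditioning environment matches → elsewhere allophone [n].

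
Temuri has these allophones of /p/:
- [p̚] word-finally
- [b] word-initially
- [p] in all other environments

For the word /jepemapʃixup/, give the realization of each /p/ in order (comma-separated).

Occurrence 1 (position 3): no conditioning environment matches → elsewhere allophone [p].
Occurrence 2 (position 7): no conditioning environment matches → elsewhere allophone [p].
Occurrence 3 (position 12): word-finally → [p̚].

[p], [p], [p̚]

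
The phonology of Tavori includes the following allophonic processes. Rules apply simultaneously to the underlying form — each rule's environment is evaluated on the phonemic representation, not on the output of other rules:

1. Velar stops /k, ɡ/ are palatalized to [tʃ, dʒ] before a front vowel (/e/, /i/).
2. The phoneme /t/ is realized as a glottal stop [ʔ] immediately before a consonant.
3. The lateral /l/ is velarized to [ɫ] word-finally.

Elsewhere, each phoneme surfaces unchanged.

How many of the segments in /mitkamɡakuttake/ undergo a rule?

Segments that undergo a rule: /t/ → [ʔ] (rule 2); /t/ → [ʔ] (rule 2); /k/ → [tʃ] (rule 1).
All other segments surface unchanged.

3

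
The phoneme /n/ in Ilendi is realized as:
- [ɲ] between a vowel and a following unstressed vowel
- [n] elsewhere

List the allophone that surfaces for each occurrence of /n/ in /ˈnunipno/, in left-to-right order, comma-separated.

Occurrence 1 (position 1): no conditioning environment matches → elsewhere allophone [n].
Occurrence 2 (position 3): between a vowel and a following unstressed vowel → [ɲ].
Occurrence 3 (position 6): no conditioning environment matches → elsewhere allophone [n].

[n], [ɲ], [n]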